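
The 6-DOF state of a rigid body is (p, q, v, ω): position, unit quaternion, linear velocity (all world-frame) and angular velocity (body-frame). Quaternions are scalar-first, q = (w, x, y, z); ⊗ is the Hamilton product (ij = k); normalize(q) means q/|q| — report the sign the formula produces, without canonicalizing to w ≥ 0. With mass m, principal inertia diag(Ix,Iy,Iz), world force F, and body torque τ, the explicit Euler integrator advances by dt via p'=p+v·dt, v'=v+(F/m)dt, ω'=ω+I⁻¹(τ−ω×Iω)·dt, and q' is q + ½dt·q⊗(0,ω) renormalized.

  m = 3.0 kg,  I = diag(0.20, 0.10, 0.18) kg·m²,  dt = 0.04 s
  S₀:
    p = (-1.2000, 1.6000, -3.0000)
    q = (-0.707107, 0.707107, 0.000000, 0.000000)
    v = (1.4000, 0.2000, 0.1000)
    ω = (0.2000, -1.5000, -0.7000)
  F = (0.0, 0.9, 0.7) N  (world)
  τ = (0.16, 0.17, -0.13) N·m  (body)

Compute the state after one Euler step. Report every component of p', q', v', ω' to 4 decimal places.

α = I⁻¹(τ − ω×Iω) = (0.3800, 1.7280, -0.8889)
ω' = ω + α·dt = (0.2152, -1.4309, -0.7356)
q⊗(0,ω) = (-0.1414214, -0.1414214, 1.5556354, -0.5656856)
q + ½dt·q⊗(0,ω), renormalized = (-0.7095, 0.7039, 0.0311, -0.0113)
linear accel F/m = (0.0000, 0.3000, 0.2333)
p' = p + v·dt = (-1.1440, 1.6080, -2.9960)
v' = v + a·dt = (1.4000, 0.2120, 0.1093)

p' = (-1.1440, 1.6080, -2.9960)
q' = (-0.7095, 0.7039, 0.0311, -0.0113)
v' = (1.4000, 0.2120, 0.1093)
ω' = (0.2152, -1.4309, -0.7356)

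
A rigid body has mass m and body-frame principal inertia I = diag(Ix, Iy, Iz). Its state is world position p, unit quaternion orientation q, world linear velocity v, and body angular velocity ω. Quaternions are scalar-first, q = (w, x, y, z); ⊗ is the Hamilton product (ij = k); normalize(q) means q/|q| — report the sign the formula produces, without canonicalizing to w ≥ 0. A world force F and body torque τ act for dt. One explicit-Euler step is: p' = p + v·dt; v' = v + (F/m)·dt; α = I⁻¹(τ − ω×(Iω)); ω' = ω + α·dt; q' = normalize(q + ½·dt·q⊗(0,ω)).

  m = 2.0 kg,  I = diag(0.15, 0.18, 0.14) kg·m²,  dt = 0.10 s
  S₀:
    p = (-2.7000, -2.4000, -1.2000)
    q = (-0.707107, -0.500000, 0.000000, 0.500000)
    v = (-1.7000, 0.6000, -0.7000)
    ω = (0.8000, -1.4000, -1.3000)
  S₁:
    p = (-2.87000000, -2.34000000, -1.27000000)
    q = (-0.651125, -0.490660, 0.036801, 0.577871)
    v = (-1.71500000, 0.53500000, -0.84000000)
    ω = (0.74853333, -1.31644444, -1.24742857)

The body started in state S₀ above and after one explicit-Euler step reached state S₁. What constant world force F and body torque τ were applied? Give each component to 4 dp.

rate change Δω = (-0.05146667, 0.08355556, 0.05257143)
gyro term ω₀×Iω₀ = (-0.0728, -0.0104, -0.0336)
τ = I·(Δω/dt) + ω₀×(Iω₀) = (-0.1500, 0.1400, 0.0400)
v₁ − v₀ = (-0.01500000, -0.06500000, -0.14000000)
m·(v₁−v₀)/dt = (-0.3000, -1.3000, -2.8000)

F = (-0.3000, -1.3000, -2.8000)
τ = (-0.1500, 0.1400, 0.0400)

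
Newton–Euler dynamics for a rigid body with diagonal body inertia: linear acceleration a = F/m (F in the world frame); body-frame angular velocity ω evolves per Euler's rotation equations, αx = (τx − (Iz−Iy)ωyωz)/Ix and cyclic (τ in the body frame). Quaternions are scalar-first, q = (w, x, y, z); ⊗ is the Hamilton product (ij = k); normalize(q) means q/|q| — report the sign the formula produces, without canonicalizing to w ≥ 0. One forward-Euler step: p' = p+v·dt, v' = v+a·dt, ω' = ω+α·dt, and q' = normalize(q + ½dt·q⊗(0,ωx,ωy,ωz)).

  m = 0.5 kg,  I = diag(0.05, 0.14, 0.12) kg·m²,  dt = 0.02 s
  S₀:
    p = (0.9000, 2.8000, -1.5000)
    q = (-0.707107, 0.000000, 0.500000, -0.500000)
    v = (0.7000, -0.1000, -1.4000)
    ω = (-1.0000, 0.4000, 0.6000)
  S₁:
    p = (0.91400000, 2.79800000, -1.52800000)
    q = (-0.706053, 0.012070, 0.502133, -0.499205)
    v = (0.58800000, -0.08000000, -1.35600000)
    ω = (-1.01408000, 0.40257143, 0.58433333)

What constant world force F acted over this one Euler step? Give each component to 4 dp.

F = (-2.8000, 0.5000, 1.1000)

v₁ − v₀ = (-0.11200000, 0.02000000, 0.04400000)
m·(v₁−v₀)/dt = (-2.8000, 0.5000, 1.1000)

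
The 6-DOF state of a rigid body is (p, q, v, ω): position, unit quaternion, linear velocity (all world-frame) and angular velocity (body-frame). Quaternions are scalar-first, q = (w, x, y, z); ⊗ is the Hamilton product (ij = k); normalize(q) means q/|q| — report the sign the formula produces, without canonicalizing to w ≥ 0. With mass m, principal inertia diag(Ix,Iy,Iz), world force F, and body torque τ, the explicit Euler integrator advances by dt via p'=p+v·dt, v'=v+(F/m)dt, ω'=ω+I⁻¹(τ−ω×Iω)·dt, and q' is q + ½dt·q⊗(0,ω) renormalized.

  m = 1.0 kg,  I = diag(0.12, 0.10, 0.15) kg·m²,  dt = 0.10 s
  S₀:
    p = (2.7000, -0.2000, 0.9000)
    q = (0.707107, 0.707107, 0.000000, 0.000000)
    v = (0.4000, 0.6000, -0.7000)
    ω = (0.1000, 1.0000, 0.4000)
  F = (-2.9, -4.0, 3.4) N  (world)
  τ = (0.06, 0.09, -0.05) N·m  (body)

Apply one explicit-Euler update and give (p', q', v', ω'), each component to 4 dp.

p' = (2.7400, -0.1400, 0.8300)
q' = (0.7025, 0.7096, 0.0212, 0.0494)
v' = (0.1100, 0.2000, -0.3600)
ω' = (0.1333, 1.0912, 0.3680)

α = I⁻¹(τ − ω×Iω) = (0.3333, 0.9120, -0.3200)
ω + α·dt = (0.1333, 1.0912, 0.3680)
2q̇ = q⊗(0,ω) = (-0.0707107, 0.0707107, 0.4242642, 0.9899498)
q' = normalize(q + ½dt·q⊗(0,ω)) = (0.7025, 0.7096, 0.0212, 0.0494)
a = (-2.9000, -4.0000, 3.4000)
new position p' = (2.7400, -0.1400, 0.8300)
v' = v + a·dt = (0.1100, 0.2000, -0.3600)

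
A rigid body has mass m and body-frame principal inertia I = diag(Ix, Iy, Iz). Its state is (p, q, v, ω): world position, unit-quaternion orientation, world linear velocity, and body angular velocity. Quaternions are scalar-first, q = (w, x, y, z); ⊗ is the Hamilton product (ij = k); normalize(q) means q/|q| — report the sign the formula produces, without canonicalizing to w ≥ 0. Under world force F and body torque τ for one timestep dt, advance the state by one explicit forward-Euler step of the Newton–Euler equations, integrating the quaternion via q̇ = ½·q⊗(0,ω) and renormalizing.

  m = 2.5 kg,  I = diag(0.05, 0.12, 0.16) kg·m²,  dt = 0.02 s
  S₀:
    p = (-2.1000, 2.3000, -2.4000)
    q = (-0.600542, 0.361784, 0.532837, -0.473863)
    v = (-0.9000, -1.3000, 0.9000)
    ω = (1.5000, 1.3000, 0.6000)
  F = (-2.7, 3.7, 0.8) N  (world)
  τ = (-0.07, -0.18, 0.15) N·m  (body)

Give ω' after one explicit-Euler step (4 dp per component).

ω' = (1.4595, 1.2865, 0.6017)

gyro term ω×Iω = (0.0312, -0.0990, 0.1365)
α = I⁻¹(τ − ω×Iω) = (-2.0240, -0.6750, 0.0844)
ω' = ω + α·dt = (1.4595, 1.2865, 0.6017)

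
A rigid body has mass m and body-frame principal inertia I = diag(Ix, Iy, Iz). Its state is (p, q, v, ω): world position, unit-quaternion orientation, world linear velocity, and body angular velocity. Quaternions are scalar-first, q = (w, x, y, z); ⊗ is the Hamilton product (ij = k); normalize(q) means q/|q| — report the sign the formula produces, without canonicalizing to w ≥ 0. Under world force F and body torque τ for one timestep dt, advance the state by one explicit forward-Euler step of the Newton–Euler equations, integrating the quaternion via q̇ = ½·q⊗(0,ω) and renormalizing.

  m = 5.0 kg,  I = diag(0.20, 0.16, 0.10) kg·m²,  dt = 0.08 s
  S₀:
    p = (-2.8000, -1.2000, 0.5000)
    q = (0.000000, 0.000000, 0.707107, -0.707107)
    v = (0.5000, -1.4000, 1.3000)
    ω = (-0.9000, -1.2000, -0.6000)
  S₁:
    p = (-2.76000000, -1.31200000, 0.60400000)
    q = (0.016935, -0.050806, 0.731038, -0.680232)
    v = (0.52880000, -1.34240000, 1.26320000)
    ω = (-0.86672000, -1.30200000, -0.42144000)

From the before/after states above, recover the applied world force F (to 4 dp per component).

v₁ − v₀ = (0.02880000, 0.05760000, -0.03680000)
m·(v₁−v₀)/dt = (1.8000, 3.6000, -2.3000)

F = (1.8000, 3.6000, -2.3000)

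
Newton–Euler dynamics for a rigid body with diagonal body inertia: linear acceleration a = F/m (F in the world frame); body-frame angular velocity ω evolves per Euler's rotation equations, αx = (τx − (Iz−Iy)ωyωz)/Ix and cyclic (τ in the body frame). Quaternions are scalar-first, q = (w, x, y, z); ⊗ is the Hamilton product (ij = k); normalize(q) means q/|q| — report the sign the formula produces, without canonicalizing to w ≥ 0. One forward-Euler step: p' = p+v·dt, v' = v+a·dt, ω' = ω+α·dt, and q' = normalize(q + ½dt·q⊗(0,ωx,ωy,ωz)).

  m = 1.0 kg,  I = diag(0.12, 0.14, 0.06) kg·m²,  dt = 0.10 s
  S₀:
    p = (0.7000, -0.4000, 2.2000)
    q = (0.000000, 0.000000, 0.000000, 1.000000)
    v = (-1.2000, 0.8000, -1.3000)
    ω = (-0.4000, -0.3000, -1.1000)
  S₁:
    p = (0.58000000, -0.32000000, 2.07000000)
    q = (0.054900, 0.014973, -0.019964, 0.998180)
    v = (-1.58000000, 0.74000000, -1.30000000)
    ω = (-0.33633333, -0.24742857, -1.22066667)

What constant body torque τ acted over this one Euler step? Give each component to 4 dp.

τ = (0.0500, 0.1000, -0.0700)

rate change Δω = (0.06366667, 0.05257143, -0.12066667)
τ = I·(Δω/dt) + ω₀×(Iω₀) = (0.0500, 0.1000, -0.0700)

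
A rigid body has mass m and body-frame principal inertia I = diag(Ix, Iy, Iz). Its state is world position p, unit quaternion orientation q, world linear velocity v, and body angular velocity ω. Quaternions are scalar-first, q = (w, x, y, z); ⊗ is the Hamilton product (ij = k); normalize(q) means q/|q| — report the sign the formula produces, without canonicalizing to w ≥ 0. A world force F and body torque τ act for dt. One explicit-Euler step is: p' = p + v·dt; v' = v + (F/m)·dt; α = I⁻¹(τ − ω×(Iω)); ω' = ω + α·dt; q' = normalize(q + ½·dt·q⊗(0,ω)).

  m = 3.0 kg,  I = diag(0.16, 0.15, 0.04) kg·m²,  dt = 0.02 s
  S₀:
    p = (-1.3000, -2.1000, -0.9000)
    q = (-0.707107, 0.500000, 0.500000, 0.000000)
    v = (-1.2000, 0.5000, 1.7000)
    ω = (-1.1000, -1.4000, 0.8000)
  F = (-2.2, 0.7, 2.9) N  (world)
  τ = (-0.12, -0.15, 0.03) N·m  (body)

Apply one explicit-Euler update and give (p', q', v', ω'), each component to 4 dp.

linear accel F/m = (-0.7333, 0.2333, 0.9667)
p' = p + v·dt = (-1.3240, -2.0900, -0.8660)
v + (F/m)dt = (-1.2147, 0.5047, 1.7193)
α = I⁻¹(τ − ω×Iω) = (-1.5200, -0.2960, 1.1350)
new body rate ω' = (-1.1304, -1.4059, 0.8227)
2q̇ = q⊗(0,ω) = (1.2500000, 1.1778177, 0.5899498, -0.7156856)
q + ½dt·q⊗(0,ω), renormalized = (-0.6945, 0.5117, 0.5058, -0.0072)

p' = (-1.3240, -2.0900, -0.8660)
q' = (-0.6945, 0.5117, 0.5058, -0.0072)
v' = (-1.2147, 0.5047, 1.7193)
ω' = (-1.1304, -1.4059, 0.8227)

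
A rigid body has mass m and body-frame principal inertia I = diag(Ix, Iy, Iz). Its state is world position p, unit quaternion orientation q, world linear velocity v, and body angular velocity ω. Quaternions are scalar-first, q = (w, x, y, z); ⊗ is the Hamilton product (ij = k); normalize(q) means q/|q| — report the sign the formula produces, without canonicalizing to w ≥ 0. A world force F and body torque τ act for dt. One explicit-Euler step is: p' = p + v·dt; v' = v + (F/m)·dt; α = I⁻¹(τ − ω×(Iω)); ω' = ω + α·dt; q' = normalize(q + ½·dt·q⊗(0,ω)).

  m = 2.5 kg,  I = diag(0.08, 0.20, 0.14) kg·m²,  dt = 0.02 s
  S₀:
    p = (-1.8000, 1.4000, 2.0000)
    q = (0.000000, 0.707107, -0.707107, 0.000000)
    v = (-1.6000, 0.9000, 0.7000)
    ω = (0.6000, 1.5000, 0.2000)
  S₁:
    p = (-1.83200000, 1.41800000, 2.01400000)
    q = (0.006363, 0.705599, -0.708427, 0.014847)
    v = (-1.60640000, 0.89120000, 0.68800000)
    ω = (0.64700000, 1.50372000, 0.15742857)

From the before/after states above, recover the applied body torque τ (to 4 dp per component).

τ = (0.1700, 0.0300, -0.1900)

ω₁ − ω₀ = (0.04700000, 0.00372000, -0.04257143)
precession coupling = (-0.0180, -0.0072, 0.1080)
I·α + gyro = (0.1700, 0.0300, -0.1900)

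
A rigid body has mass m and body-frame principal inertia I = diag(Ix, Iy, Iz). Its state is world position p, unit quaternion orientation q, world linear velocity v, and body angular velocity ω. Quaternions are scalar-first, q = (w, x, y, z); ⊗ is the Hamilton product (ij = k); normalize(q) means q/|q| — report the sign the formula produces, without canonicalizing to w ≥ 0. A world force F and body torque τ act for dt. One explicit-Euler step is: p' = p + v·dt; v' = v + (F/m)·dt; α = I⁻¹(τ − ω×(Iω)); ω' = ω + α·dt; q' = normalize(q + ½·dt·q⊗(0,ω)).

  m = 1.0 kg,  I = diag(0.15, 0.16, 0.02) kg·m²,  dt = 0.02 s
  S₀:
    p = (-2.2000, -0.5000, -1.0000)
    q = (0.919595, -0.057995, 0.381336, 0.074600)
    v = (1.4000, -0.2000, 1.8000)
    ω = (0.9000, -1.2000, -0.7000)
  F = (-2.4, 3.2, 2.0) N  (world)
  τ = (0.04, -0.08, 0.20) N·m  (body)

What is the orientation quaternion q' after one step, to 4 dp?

q' = (0.9251, -0.0515, 0.3705, 0.0654)

Hamilton product q⊗(0,ω) = (0.5620187, 0.6502203, -1.0769705, -0.9173249)
updated quaternion q' = (0.9251, -0.0515, 0.3705, 0.0654)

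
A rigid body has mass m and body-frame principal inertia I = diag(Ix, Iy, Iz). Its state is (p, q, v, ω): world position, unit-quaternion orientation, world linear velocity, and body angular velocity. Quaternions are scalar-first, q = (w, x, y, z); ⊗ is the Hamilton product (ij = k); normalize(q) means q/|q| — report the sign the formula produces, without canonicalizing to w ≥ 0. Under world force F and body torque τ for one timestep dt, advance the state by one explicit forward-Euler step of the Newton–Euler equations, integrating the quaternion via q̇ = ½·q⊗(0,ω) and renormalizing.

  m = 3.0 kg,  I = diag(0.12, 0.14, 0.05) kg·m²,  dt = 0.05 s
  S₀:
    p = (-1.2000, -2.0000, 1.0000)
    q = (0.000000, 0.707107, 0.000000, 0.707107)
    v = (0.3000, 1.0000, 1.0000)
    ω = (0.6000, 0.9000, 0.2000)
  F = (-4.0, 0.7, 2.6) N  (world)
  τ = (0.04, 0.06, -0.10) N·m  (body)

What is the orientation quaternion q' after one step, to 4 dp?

q' = (-0.0141, 0.6909, 0.0071, 0.7227)

q⊗(0,ω) = (-0.5656856, -0.6363963, 0.2828428, 0.6363963)
updated quaternion q' = (-0.0141, 0.6909, 0.0071, 0.7227)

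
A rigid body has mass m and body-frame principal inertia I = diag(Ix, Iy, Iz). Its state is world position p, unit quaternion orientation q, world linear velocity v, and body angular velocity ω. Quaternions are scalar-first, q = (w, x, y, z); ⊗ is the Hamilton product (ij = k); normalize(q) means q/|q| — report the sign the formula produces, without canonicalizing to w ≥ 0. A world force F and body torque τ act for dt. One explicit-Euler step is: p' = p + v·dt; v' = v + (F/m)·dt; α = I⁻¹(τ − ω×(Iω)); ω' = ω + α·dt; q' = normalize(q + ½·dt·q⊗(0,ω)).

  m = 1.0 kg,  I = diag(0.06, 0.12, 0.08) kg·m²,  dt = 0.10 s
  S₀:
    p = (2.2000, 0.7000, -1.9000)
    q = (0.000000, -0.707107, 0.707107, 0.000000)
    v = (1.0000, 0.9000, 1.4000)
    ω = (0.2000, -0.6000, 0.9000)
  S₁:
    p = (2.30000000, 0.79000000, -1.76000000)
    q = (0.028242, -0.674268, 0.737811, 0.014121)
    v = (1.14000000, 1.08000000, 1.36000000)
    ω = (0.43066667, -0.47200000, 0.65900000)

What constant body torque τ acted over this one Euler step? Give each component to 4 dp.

rate change Δω = (0.23066667, 0.12800000, -0.24100000)
ω₀×(Iω₀) = (0.0216, -0.0036, -0.0072)
τ = I·(Δω/dt) + ω₀×(Iω₀) = (0.1600, 0.1500, -0.2000)

τ = (0.1600, 0.1500, -0.2000)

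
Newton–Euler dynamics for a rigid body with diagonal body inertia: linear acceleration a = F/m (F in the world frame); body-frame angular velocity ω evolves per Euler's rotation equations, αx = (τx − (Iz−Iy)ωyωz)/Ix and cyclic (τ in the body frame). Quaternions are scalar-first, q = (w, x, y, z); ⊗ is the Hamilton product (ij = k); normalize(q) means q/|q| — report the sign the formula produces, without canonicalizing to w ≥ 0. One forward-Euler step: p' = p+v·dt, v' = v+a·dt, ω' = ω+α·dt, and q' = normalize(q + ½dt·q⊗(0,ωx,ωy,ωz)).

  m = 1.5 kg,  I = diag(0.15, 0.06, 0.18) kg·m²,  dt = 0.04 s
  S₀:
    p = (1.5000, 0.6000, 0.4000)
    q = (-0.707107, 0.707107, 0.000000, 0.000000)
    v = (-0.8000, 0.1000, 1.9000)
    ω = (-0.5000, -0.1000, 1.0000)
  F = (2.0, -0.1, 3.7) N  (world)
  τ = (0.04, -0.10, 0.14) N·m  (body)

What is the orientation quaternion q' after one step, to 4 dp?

2q̇ = q⊗(0,ω) = (0.3535535, 0.3535535, -0.6363963, -0.7778177)
q' = normalize(q + ½dt·q⊗(0,ω)) = (-0.6999, 0.7140, -0.0127, -0.0156)

q' = (-0.6999, 0.7140, -0.0127, -0.0156)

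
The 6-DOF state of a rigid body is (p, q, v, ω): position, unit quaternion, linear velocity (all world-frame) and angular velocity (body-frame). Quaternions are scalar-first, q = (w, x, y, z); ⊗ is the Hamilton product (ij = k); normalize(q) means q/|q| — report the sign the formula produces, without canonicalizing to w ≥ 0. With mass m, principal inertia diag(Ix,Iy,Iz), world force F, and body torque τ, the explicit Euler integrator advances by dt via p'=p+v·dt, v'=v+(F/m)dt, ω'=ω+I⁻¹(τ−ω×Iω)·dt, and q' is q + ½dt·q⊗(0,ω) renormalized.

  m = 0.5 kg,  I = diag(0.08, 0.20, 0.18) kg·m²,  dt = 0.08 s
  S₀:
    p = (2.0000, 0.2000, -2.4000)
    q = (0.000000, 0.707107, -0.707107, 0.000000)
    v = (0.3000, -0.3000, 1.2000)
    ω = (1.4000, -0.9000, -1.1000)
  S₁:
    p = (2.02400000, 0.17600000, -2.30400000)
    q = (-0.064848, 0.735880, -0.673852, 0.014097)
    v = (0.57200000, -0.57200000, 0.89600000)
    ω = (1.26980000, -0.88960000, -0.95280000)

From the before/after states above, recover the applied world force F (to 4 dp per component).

velocity change Δv = (0.27200000, -0.27200000, -0.30400000)
applied force F = (1.7000, -1.7000, -1.9000)

F = (1.7000, -1.7000, -1.9000)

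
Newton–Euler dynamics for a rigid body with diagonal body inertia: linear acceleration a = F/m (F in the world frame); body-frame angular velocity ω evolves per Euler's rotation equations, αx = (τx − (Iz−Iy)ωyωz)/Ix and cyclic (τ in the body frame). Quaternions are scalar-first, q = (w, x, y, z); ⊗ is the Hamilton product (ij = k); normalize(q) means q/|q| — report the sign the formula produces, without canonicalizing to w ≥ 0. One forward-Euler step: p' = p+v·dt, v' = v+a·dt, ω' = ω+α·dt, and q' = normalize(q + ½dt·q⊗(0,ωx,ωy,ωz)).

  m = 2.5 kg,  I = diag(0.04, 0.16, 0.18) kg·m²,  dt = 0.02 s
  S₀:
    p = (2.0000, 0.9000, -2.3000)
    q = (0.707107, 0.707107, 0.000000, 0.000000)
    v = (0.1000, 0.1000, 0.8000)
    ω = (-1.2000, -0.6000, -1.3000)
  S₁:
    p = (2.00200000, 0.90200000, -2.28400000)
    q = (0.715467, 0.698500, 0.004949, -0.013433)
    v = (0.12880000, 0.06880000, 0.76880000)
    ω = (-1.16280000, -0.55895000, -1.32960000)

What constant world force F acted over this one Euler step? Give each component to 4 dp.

velocity change Δv = (0.02880000, -0.03120000, -0.03120000)
applied force F = (3.6000, -3.9000, -3.9000)

F = (3.6000, -3.9000, -3.9000)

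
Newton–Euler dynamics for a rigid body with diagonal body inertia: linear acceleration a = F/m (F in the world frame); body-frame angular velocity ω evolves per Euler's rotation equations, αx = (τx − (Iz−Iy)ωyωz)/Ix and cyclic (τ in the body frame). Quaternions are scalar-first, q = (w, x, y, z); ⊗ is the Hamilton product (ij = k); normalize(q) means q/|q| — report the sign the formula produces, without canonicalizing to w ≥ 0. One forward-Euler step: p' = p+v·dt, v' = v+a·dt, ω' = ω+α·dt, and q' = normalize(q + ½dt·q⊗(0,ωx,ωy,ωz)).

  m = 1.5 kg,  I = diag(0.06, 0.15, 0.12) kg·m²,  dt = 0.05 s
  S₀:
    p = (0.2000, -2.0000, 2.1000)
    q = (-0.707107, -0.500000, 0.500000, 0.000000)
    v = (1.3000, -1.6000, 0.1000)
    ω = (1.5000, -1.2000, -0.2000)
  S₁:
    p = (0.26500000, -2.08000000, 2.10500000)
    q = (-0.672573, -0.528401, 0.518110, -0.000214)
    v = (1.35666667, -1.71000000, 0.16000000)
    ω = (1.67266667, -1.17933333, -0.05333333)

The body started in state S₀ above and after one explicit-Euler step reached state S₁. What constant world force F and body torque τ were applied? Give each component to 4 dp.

F = (1.7000, -3.3000, 1.8000)
τ = (0.2000, 0.0800, 0.1900)

velocity change Δv = (0.05666667, -0.11000000, 0.06000000)
F = m·Δv/dt = (1.7000, -3.3000, 1.8000)
ω₁ − ω₀ = (0.17266667, 0.02066667, 0.14666667)
ω₀×(Iω₀) = (-0.0072, 0.0180, -0.1620)
applied torque τ = (0.2000, 0.0800, 0.1900)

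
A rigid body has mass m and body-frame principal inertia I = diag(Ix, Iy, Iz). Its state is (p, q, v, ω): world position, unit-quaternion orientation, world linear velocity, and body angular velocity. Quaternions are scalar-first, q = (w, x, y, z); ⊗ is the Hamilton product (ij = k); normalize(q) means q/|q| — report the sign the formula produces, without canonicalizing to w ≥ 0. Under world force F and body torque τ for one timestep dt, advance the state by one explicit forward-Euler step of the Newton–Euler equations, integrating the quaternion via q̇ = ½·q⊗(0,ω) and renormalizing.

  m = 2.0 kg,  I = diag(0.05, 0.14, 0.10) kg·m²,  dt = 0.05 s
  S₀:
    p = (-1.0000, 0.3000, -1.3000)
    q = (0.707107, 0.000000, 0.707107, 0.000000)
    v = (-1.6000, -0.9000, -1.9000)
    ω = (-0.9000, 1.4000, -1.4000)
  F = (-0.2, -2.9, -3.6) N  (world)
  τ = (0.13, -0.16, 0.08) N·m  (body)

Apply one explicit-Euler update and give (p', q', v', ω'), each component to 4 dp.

a = (-0.1000, -1.4500, -1.8000)
p + v·dt = (-1.0800, 0.2550, -1.3950)
v + (F/m)dt = (-1.6050, -0.9725, -1.9900)
gyro term ω×Iω = (0.0784, -0.0630, -0.1134)
angular accel α = (1.0320, -0.6929, 1.9340)
ω + α·dt = (-0.8484, 1.3654, -1.3033)
q⊗(0,ω) = (-0.9899498, -1.6263461, 0.9899498, -0.3535535)
q' = normalize(q + ½dt·q⊗(0,ω)) = (0.6814, -0.0406, 0.7308, -0.0088)

p' = (-1.0800, 0.2550, -1.3950)
q' = (0.6814, -0.0406, 0.7308, -0.0088)
v' = (-1.6050, -0.9725, -1.9900)
ω' = (-0.8484, 1.3654, -1.3033)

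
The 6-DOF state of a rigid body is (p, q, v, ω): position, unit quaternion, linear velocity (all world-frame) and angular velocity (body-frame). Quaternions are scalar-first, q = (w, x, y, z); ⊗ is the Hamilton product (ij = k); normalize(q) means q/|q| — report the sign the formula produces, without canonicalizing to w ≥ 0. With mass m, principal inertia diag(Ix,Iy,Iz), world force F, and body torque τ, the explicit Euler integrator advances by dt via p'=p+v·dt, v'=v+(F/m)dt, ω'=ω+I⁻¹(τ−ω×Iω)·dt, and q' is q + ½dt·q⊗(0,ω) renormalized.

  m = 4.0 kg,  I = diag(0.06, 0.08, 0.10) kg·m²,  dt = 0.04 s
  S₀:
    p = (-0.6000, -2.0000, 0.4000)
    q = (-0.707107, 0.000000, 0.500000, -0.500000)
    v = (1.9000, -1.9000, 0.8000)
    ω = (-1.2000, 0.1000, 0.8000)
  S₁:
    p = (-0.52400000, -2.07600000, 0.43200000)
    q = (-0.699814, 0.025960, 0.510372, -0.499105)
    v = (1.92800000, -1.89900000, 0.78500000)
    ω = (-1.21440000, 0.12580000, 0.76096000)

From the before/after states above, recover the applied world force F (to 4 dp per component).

velocity change Δv = (0.02800000, 0.00100000, -0.01500000)
m·(v₁−v₀)/dt = (2.8000, 0.1000, -1.5000)

F = (2.8000, 0.1000, -1.5000)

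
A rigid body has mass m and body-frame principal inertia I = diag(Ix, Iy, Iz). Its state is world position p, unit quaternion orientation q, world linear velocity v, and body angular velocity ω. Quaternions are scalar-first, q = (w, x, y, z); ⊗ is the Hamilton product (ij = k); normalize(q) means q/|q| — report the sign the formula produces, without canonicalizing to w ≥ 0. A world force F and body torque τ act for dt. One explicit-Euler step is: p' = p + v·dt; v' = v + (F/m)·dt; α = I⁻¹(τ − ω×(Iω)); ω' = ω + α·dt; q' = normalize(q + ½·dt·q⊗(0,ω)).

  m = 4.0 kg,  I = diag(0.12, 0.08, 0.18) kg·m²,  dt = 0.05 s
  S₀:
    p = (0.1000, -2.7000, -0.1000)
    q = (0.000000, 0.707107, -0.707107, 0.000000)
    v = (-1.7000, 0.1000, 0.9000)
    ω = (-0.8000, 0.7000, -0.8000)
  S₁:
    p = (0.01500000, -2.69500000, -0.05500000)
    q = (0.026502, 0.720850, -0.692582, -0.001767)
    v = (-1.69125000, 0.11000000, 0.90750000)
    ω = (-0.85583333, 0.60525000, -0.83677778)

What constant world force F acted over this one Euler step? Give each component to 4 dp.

v₁ − v₀ = (0.00875000, 0.01000000, 0.00750000)
applied force F = (0.7000, 0.8000, 0.6000)

F = (0.7000, 0.8000, 0.6000)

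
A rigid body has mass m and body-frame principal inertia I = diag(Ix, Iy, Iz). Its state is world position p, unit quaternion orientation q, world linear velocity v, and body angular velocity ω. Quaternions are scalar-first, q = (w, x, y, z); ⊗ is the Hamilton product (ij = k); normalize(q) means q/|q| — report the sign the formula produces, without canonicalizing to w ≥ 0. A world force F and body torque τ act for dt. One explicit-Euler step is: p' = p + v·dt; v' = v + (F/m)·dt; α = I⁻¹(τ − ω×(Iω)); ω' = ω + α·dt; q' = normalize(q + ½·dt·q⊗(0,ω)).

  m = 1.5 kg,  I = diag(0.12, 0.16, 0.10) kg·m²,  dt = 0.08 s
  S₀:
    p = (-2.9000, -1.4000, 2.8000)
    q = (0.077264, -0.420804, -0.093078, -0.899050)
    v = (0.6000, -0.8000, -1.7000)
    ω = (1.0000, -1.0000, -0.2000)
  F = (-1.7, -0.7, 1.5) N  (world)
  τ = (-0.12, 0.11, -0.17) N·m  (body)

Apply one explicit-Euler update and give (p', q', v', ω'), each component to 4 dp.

angular accel α = (-0.9000, 0.7125, -1.3000)
ω' = ω + α·dt = (0.9280, -0.9430, -0.3040)
2q̇ = q⊗(0,ω) = (0.1479160, -0.8031704, -1.0604748, 0.4984292)
q' = normalize(q + ½dt·q⊗(0,ω)) = (0.0830, -0.4522, -0.1353, -0.8777)
a = (-1.1333, -0.4667, 1.0000)
p' = p + v·dt = (-2.8520, -1.4640, 2.6640)
v + (F/m)dt = (0.5093, -0.8373, -1.6200)

p' = (-2.8520, -1.4640, 2.6640)
q' = (0.0830, -0.4522, -0.1353, -0.8777)
v' = (0.5093, -0.8373, -1.6200)
ω' = (0.9280, -0.9430, -0.3040)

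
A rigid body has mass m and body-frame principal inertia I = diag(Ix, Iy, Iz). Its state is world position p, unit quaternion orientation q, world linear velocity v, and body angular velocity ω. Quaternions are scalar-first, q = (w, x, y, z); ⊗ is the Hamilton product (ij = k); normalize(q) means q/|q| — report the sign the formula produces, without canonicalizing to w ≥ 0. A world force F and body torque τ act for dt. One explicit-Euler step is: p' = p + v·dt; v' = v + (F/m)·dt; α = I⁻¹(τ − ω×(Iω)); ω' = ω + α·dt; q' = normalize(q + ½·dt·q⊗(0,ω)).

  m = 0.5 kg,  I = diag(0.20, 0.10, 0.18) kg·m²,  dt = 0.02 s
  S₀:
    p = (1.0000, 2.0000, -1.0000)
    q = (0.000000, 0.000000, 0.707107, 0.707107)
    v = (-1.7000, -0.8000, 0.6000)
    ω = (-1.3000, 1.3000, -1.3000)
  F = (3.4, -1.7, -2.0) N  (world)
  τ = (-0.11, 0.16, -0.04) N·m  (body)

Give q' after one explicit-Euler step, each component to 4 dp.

q' = (0.0000, -0.0184, 0.6977, 0.7161)

2q̇ = q⊗(0,ω) = (0.0000000, -1.8384782, -0.9192391, 0.9192391)
updated quaternion q' = (0.0000, -0.0184, 0.6977, 0.7161)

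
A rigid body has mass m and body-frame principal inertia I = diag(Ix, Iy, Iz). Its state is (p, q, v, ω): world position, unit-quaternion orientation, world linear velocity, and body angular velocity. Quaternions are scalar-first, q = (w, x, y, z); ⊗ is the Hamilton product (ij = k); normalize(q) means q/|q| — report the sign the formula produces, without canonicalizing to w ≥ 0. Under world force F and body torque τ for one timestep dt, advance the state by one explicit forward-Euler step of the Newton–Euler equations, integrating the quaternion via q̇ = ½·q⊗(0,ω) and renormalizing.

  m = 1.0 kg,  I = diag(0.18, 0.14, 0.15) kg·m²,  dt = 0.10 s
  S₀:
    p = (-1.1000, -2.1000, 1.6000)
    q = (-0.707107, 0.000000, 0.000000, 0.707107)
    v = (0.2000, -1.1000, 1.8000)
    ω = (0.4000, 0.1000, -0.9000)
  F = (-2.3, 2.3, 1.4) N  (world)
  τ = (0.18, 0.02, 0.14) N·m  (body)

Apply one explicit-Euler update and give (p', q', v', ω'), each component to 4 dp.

precession coupling ω×(Iω) = (-0.0009, -0.0108, -0.0016)
α = I⁻¹(τ − ω×Iω) = (1.0050, 0.2200, 0.9440)
ω + α·dt = (0.5005, 0.1220, -0.8056)
Hamilton product q⊗(0,ω) = (0.6363963, -0.3535535, 0.2121321, 0.6363963)
q' = normalize(q + ½dt·q⊗(0,ω)) = (-0.6745, -0.0177, 0.0106, 0.7380)
linear accel F/m = (-2.3000, 2.3000, 1.4000)
p + v·dt = (-1.0800, -2.2100, 1.7800)
new velocity v' = (-0.0300, -0.8700, 1.9400)

p' = (-1.0800, -2.2100, 1.7800)
q' = (-0.6745, -0.0177, 0.0106, 0.7380)
v' = (-0.0300, -0.8700, 1.9400)
ω' = (0.5005, 0.1220, -0.8056)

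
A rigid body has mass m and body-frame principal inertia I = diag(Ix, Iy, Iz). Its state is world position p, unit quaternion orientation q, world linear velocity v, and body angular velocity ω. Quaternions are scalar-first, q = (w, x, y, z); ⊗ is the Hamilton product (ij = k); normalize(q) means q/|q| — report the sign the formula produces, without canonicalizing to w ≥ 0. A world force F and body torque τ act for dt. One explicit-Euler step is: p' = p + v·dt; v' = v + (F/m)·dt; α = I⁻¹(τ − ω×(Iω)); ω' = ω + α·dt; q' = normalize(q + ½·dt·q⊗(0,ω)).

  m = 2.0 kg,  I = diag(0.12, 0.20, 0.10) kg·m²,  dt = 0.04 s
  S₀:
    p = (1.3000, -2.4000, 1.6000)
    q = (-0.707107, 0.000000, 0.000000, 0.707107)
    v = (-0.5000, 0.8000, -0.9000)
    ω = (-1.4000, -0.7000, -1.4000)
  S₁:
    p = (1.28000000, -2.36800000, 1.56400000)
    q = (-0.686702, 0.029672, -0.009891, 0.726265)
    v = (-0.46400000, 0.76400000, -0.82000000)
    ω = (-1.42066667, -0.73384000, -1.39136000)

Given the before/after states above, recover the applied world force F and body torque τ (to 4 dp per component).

F = (1.8000, -1.8000, 4.0000)
τ = (-0.1600, -0.1300, 0.1000)

velocity change Δv = (0.03600000, -0.03600000, 0.08000000)
applied force F = (1.8000, -1.8000, 4.0000)
Δω = ω₁−ω₀ = (-0.02066667, -0.03384000, 0.00864000)
applied torque τ = (-0.1600, -0.1300, 0.1000)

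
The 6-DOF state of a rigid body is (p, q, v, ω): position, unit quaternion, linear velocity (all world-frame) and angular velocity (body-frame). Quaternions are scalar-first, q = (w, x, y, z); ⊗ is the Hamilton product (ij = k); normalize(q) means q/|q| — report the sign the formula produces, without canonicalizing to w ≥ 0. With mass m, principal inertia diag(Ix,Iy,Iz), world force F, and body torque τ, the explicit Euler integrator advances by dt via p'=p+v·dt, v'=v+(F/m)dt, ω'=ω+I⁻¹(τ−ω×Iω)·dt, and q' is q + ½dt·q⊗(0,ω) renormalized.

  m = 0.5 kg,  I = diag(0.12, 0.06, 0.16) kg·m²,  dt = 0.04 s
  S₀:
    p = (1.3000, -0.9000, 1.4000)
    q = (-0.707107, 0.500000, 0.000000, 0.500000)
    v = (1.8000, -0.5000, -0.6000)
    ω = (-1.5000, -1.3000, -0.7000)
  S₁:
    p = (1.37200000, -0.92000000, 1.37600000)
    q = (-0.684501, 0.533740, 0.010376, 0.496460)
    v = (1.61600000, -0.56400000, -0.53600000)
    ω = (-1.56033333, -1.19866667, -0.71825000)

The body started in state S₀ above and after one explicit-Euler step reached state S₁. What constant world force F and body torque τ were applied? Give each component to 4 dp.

Δv = v₁−v₀ = (-0.18400000, -0.06400000, 0.06400000)
F = m·Δv/dt = (-2.3000, -0.8000, 0.8000)
ω₁ − ω₀ = (-0.06033333, 0.10133333, -0.01825000)
ω₀×(Iω₀) = (0.0910, -0.0420, -0.1170)
I·α + gyro = (-0.0900, 0.1100, -0.1900)

F = (-2.3000, -0.8000, 0.8000)
τ = (-0.0900, 0.1100, -0.1900)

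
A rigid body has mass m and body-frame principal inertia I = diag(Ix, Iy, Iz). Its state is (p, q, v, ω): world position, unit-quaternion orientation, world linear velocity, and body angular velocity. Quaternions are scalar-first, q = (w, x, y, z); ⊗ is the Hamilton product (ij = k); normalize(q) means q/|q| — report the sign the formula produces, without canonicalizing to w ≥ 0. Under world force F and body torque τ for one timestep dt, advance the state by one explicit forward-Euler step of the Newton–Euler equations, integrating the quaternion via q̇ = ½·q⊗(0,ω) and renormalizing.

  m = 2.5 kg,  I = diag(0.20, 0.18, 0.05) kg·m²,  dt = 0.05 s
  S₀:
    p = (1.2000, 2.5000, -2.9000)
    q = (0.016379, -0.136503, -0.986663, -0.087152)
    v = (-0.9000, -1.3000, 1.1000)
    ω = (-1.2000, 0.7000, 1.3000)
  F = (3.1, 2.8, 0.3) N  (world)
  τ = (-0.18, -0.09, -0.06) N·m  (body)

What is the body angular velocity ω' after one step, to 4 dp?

ω' = (-1.2154, 0.7400, 1.2232)

precession coupling ω×(Iω) = (-0.1183, -0.2340, 0.0168)
angular accel α = (-0.3085, 0.8000, -1.5360)
ω + α·dt = (-1.2154, 0.7400, 1.2232)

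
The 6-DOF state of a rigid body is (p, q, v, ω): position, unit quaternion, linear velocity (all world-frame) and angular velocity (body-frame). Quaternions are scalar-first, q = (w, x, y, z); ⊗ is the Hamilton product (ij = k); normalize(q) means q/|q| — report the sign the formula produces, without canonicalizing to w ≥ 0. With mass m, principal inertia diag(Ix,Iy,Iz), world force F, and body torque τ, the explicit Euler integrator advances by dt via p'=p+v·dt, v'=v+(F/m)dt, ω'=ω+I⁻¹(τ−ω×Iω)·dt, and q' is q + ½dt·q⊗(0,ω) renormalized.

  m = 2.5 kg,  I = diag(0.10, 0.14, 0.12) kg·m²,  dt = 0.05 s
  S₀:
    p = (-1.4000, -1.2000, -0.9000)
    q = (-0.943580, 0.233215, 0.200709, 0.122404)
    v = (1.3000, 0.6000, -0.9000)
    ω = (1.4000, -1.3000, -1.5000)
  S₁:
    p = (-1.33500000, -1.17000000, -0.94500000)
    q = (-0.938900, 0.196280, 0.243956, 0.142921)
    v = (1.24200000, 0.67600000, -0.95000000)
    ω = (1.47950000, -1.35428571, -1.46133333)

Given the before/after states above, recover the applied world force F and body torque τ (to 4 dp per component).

F = (-2.9000, 3.8000, -2.5000)
τ = (0.1200, -0.1100, 0.0200)

rate change Δω = (0.07950000, -0.05428571, 0.03866667)
gyro term ω₀×Iω₀ = (-0.0390, 0.0420, -0.0728)
τ = I·(Δω/dt) + ω₀×(Iω₀) = (0.1200, -0.1100, 0.0200)
v₁ − v₀ = (-0.05800000, 0.07600000, -0.05000000)
m·(v₁−v₀)/dt = (-2.9000, 3.8000, -2.5000)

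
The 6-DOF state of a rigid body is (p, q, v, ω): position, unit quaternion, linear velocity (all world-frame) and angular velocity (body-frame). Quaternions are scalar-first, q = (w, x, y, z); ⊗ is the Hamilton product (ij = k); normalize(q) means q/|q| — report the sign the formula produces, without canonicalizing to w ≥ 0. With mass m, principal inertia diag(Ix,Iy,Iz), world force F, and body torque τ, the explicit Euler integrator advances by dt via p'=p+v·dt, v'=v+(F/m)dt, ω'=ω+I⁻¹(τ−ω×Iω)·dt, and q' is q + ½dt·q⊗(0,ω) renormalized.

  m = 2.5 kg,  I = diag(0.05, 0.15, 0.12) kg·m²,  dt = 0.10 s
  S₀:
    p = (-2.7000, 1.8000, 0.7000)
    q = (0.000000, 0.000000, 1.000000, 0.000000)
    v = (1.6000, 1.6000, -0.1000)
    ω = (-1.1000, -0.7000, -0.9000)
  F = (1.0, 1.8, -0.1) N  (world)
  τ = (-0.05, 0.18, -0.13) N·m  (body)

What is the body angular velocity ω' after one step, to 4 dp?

ω' = (-1.1622, -0.5338, -1.0725)

gyro term ω×Iω = (-0.0189, -0.0693, 0.0770)
angular accel α = (-0.6220, 1.6620, -1.7250)
ω' = ω + α·dt = (-1.1622, -0.5338, -1.0725)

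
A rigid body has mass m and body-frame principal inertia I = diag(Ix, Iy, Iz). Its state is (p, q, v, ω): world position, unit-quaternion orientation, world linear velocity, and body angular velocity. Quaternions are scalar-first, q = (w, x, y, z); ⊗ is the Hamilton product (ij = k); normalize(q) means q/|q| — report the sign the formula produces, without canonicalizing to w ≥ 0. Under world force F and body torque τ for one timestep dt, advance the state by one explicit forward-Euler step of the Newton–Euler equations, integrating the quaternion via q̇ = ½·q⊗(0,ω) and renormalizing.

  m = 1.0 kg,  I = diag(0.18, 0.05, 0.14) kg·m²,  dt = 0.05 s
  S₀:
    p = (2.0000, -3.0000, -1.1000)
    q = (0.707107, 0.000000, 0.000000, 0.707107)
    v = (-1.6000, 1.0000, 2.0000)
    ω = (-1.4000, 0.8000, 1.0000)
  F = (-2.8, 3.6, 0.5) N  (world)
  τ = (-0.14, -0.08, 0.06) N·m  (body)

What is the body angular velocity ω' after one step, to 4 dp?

ω' = (-1.4589, 0.7760, 0.9694)

precession coupling ω×(Iω) = (0.0720, -0.0560, 0.1456)
α = I⁻¹(τ − ω×Iω) = (-1.1778, -0.4800, -0.6114)
ω + α·dt = (-1.4589, 0.7760, 0.9694)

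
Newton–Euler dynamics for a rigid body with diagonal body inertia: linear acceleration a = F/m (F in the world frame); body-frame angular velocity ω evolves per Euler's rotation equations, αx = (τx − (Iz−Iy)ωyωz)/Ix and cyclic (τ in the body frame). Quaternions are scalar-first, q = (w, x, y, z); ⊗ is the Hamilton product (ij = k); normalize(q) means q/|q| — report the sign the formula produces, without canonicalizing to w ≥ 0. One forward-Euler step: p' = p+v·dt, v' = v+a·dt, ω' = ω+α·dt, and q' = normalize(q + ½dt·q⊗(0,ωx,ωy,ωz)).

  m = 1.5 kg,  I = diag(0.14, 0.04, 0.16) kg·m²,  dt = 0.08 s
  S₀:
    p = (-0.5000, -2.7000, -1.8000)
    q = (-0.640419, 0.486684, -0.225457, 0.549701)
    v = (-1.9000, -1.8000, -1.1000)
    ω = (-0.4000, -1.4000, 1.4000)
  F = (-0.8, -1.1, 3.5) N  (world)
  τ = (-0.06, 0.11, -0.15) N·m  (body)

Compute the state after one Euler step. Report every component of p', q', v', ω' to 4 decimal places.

p' = p + v·dt = (-0.6520, -2.8440, -1.8880)
v + (F/m)dt = (-1.9427, -1.8587, -0.9133)
gyro term ω×Iω = (-0.2352, 0.0112, -0.0560)
α = I⁻¹(τ − ω×Iω) = (1.2514, 2.4700, -0.5875)
new body rate ω' = (-0.2999, -1.2024, 1.3530)
Hamilton product q⊗(0,ω) = (-0.8905476, 0.7101092, -0.0046514, -1.6681270)
updated quaternion q' = (-0.6738, 0.5134, -0.2249, 0.4814)

p' = (-0.6520, -2.8440, -1.8880)
q' = (-0.6738, 0.5134, -0.2249, 0.4814)
v' = (-1.9427, -1.8587, -0.9133)
ω' = (-0.2999, -1.2024, 1.3530)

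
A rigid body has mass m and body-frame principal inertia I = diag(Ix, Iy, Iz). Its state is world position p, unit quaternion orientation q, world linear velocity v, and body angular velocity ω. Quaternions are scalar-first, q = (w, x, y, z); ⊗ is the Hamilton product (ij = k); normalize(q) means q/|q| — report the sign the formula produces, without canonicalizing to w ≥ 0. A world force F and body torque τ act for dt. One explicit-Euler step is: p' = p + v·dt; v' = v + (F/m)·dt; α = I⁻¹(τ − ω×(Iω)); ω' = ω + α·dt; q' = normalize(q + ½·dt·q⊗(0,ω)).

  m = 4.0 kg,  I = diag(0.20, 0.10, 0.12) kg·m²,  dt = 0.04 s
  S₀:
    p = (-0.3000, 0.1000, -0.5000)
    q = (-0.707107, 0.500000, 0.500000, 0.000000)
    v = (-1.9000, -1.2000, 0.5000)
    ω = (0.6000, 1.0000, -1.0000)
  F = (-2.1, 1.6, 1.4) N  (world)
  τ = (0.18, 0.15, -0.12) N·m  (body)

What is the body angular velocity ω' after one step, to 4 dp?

(τ − ω×Iω)/I = (1.0000, 1.9800, -0.5000)
ω + α·dt = (0.6400, 1.0792, -1.0200)

ω' = (0.6400, 1.0792, -1.0200)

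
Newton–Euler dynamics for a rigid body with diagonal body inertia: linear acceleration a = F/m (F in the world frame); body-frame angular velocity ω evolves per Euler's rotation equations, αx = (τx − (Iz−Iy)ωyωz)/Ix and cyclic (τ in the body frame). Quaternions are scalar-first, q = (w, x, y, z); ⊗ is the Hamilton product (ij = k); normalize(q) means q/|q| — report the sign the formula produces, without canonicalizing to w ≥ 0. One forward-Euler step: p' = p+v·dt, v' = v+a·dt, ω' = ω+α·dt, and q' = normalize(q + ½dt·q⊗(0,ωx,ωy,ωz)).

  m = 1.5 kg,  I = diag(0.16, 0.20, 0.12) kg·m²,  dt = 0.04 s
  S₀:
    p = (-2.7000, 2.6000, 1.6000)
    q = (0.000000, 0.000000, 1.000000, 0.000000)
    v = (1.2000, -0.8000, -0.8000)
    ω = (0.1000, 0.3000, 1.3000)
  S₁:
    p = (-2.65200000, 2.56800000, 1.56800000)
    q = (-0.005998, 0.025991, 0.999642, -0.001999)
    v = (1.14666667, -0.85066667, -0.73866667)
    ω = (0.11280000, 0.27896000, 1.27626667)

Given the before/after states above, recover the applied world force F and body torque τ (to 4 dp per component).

F = (-2.0000, -1.9000, 2.3000)
τ = (0.0200, -0.1000, -0.0700)

ω₁ − ω₀ = (0.01280000, -0.02104000, -0.02373333)
applied torque τ = (0.0200, -0.1000, -0.0700)
v₁ − v₀ = (-0.05333333, -0.05066667, 0.06133333)
m·(v₁−v₀)/dt = (-2.0000, -1.9000, 2.3000)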